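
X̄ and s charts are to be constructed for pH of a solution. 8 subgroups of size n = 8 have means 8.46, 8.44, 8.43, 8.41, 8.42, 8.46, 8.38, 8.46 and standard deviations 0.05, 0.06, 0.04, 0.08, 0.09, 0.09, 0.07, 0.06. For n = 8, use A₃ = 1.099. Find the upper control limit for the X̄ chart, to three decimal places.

X̄̄ = (8.46 + 8.44 + 8.43 + 8.41 + 8.42 + 8.46 + 8.38 + 8.46) / 8 = 8.4325
s̄ = (0.05 + 0.06 + 0.04 + 0.08 + 0.09 + 0.09 + 0.07 + 0.06) / 8 = 0.0675
UCL = X̄̄ + A₃·s̄ = 8.4325 + 1.099 × 0.0675 = 8.5067

8.507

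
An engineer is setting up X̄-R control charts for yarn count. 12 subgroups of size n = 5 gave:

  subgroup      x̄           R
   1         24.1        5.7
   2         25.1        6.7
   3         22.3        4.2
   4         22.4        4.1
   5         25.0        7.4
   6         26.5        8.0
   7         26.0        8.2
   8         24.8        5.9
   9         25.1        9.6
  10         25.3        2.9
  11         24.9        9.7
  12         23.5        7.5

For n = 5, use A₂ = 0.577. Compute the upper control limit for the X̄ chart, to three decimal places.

28.425

X̄̄ = (24.1 + 25.1 + 22.3 + 22.4 + 25.0 + 26.5 + 26.0 + 24.8 + 25.1 + 25.3 + 24.9 + 23.5) / 12 = 295.0000 / 12 = 24.5833
R̄ = (5.7 + 6.7 + 4.2 + 4.1 + 7.4 + 8.0 + 8.2 + 5.9 + 9.6 + 2.9 + 9.7 + 7.5) / 12 = 79.9000 / 12 = 6.6583
UCL = X̄̄ + A₂·R̄ = 24.5833 + 0.577 × 6.6583 = 28.4252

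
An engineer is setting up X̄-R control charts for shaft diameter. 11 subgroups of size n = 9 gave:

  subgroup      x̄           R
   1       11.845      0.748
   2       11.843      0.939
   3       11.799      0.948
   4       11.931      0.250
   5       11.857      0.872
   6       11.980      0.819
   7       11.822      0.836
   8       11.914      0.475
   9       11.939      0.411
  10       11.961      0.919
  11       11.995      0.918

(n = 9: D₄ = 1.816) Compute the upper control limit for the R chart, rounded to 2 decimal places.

R̄ = (0.748 + 0.939 + 0.948 + 0.250 + 0.872 + 0.819 + 0.836 + 0.475 + 0.411 + 0.919 + 0.918) / 11 = 8.1350 / 11 = 0.7395
UCL_R = D₄·R̄ = 1.816 × 0.7395 = 1.3430

1.34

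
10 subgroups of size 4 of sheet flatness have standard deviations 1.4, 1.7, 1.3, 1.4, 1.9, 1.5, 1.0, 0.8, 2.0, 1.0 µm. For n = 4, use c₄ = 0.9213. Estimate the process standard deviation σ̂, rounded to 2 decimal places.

1.52

s̄ = (1.4 + 1.7 + 1.3 + 1.4 + 1.9 + 1.5 + 1.0 + 0.8 + 2.0 + 1.0) / 10 = 1.4000
σ̂ = s̄ / c₄ = 1.4000 / 0.9213 = 1.5196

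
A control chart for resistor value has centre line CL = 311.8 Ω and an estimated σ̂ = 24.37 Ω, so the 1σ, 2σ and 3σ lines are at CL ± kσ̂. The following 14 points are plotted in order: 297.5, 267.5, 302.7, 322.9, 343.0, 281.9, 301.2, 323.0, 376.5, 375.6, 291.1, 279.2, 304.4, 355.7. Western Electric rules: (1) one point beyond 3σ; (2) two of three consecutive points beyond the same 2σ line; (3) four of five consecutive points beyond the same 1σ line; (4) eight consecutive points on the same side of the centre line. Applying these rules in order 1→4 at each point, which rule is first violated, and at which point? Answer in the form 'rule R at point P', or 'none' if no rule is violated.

rule 2 at point 10

Zone of each point (C = within 1σ̂, B = 1σ̂–2σ̂, A = 2σ̂–3σ̂, * = beyond 3σ̂; sign = side of CL): 1:-C, 2:-B, 3:-C, 4:+C, 5:+B, 6:-B, 7:-C, 8:+C, 9:+A, 10:+A, 11:-C, 12:-B, 13:-C, 14:+B
Rule 2 (two of three consecutive points beyond the same 2σ limit) is satisfied at point 10.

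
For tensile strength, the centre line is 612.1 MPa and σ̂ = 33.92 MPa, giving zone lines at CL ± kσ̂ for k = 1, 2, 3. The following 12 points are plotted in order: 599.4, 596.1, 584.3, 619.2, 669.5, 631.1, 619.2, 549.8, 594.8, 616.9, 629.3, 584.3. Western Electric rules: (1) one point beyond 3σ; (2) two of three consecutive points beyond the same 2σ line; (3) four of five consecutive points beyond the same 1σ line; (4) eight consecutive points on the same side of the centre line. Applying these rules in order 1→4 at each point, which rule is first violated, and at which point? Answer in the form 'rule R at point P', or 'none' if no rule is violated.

none

Zone of each point (C = within 1σ̂, B = 1σ̂–2σ̂, A = 2σ̂–3σ̂, * = beyond 3σ̂; sign = side of CL): 1:-C, 2:-C, 3:-C, 4:+C, 5:+B, 6:+C, 7:+C, 8:-B, 9:-C, 10:+C, 11:+C, 12:-C
No rule fires across all 12 points.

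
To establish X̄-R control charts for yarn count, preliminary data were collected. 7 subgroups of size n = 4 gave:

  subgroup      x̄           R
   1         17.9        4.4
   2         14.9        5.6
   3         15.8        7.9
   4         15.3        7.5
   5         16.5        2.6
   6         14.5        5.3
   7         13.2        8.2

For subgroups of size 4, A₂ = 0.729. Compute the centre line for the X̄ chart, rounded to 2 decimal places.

15.44

X̄̄ = (17.9 + 14.9 + 15.8 + 15.3 + 16.5 + 14.5 + 13.2) / 7 = 108.1000 / 7 = 15.4429
CL = X̄̄ = 15.4429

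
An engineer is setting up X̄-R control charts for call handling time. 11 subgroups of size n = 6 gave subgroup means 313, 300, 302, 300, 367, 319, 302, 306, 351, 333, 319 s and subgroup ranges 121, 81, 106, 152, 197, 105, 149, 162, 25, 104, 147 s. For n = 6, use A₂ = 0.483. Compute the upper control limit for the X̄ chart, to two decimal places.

X̄̄ = (313 + 300 + 302 + 300 + 367 + 319 + 302 + 306 + 351 + 333 + 319) / 11 = 3512.0000 / 11 = 319.2727
R̄ = (121 + 81 + 106 + 152 + 197 + 105 + 149 + 162 + 25 + 104 + 147) / 11 = 1349.0000 / 11 = 122.6364
UCL = X̄̄ + A₂·R̄ = 319.2727 + 0.483 × 122.6364 = 378.5061

378.51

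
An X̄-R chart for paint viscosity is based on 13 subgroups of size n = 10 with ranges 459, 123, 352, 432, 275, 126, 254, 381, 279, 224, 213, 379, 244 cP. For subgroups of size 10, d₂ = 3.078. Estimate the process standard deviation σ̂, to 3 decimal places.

R̄ = (459 + 123 + 352 + 432 + 275 + 126 + 254 + 381 + 279 + 224 + 213 + 379 + 244) / 13 = 287.7692
σ̂ = R̄ / d₂ = 287.7692 / 3.078 = 93.4923

93.492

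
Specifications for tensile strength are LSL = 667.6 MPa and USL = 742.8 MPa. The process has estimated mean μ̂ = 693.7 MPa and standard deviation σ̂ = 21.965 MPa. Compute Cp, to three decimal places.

Cp = (USL − LSL) / (6σ̂) = (742.8 − 667.6) / (6 × 21.965) = 75.2000 / 131.7900 = 0.5706

0.571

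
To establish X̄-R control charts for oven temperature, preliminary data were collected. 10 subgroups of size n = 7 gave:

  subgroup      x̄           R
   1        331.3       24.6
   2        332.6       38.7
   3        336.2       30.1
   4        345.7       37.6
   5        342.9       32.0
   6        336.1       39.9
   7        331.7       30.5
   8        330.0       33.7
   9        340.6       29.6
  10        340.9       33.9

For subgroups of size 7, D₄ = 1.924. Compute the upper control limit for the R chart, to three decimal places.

R̄ = (24.6 + 38.7 + 30.1 + 37.6 + 32.0 + 39.9 + 30.5 + 33.7 + 29.6 + 33.9) / 10 = 330.6000 / 10 = 33.0600
UCL_R = D₄·R̄ = 1.924 × 33.0600 = 63.6074

63.607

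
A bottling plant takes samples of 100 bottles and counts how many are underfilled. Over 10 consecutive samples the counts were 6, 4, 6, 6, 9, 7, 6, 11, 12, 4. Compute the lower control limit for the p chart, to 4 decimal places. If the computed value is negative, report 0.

p̄ = Σdᵢ / (k·n) = 71 / (10 × 100) = 0.07100
LCL = p̄ − 3·√(p̄(1−p̄)/n) = 0.07100 − 3 × 0.02568 = -0.00605 → 0 (negative, so LCL = 0)

0.0000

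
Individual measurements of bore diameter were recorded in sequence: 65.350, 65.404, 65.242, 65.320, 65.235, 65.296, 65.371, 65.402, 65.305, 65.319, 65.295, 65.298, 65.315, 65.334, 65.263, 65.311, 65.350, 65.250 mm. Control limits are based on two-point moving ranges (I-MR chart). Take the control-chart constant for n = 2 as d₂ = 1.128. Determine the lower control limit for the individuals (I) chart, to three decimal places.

65.161

X̄ = (65.350 + 65.404 + 65.242 + 65.320 + 65.235 + 65.296 + 65.371 + 65.402 + 65.305 + 65.319 + 65.295 + 65.298 + 65.315 + 65.334 + 65.263 + 65.311 + 65.350 + 65.250) / 18 = 65.3144
Moving ranges: 0.054, 0.162, 0.078, 0.085, 0.061, 0.075, 0.031, 0.097, 0.014, 0.024, 0.003, 0.017, 0.019, 0.071, 0.048, 0.039, 0.100; M̄R̄ = 0.9780 / 17 = 0.0575
LCL = X̄ − 3·M̄R̄/d₂ = 65.3144 − 3 × 0.0575 / 1.128 = 65.1614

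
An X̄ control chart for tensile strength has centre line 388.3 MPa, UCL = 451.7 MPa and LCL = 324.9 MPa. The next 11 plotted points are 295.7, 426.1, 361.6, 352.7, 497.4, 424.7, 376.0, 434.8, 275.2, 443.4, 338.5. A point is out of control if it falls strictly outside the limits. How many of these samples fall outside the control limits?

Compare each point to [324.9, 451.7]: sample 1 = 295.7 < LCL; sample 5 = 497.4 > UCL; sample 9 = 275.2 < LCL.

3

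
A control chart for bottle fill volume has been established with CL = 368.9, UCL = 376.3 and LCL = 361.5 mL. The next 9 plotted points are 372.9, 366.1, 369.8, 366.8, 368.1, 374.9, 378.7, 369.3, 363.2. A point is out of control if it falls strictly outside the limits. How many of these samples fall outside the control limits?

Compare each point to [361.5, 376.3]: sample 7 = 378.7 > UCL.

1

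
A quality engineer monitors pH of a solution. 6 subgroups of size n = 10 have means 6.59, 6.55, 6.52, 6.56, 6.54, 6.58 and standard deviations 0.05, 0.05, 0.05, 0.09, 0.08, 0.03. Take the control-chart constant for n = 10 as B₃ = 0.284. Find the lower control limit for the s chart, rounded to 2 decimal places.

s̄ = (0.05 + 0.05 + 0.05 + 0.09 + 0.08 + 0.03) / 6 = 0.0583
LCL_s = B₃·s̄ = 0.284 × 0.0583 = 0.0166

0.02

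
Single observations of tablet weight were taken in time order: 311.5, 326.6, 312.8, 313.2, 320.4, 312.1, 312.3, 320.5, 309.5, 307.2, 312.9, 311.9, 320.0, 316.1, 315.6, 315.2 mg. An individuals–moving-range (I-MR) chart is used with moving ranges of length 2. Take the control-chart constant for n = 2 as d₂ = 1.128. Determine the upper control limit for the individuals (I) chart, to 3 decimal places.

X̄ = (311.5 + 326.6 + 312.8 + 313.2 + 320.4 + 312.1 + 312.3 + 320.5 + 309.5 + 307.2 + 312.9 + 311.9 + 320.0 + 316.1 + 315.6 + 315.2) / 16 = 314.8625
Moving ranges: 15.1, 13.8, 0.4, 7.2, 8.3, 0.2, 8.2, 11.0, 2.3, 5.7, 1.0, 8.1, 3.9, 0.5, 0.4; M̄R̄ = 86.1000 / 15 = 5.7400
UCL = X̄ + 3·M̄R̄/d₂ = 314.8625 + 3 × 5.7400 / 1.128 = 330.1285

330.128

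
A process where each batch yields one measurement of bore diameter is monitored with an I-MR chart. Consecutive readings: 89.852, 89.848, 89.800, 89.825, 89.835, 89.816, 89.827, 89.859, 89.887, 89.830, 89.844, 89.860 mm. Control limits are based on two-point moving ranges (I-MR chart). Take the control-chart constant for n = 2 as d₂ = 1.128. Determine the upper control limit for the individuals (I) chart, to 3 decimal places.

X̄ = (89.852 + 89.848 + 89.800 + 89.825 + 89.835 + 89.816 + 89.827 + 89.859 + 89.887 + 89.830 + 89.844 + 89.860) / 12 = 89.8403
Moving ranges: 0.004, 0.048, 0.025, 0.010, 0.019, 0.011, 0.032, 0.028, 0.057, 0.014, 0.016; M̄R̄ = 0.2640 / 11 = 0.0240
UCL = X̄ + 3·M̄R̄/d₂ = 89.8403 + 3 × 0.0240 / 1.128 = 89.9041

89.904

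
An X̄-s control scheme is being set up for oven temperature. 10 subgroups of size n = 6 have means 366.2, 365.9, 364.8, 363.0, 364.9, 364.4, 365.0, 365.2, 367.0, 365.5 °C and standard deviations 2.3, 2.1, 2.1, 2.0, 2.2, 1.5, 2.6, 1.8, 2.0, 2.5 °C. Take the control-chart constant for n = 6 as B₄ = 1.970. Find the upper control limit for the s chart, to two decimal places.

4.16

s̄ = (2.3 + 2.1 + 2.1 + 2.0 + 2.2 + 1.5 + 2.6 + 1.8 + 2.0 + 2.5) / 10 = 2.1100
UCL_s = B₄·s̄ = 1.970 × 2.1100 = 4.1567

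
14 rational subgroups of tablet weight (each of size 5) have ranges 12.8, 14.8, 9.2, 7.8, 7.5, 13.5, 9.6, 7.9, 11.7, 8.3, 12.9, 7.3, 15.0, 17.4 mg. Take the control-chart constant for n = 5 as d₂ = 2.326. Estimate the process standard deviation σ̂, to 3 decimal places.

R̄ = (12.8 + 14.8 + 9.2 + 7.8 + 7.5 + 13.5 + 9.6 + 7.9 + 11.7 + 8.3 + 12.9 + 7.3 + 15.0 + 17.4) / 14 = 11.1214
σ̂ = R̄ / d₂ = 11.1214 / 2.326 = 4.7814

4.781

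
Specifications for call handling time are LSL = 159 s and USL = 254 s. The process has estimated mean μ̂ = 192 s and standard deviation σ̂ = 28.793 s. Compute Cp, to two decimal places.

Cp = (USL − LSL) / (6σ̂) = (254 − 159) / (6 × 28.793) = 95.0000 / 172.7580 = 0.5499

0.55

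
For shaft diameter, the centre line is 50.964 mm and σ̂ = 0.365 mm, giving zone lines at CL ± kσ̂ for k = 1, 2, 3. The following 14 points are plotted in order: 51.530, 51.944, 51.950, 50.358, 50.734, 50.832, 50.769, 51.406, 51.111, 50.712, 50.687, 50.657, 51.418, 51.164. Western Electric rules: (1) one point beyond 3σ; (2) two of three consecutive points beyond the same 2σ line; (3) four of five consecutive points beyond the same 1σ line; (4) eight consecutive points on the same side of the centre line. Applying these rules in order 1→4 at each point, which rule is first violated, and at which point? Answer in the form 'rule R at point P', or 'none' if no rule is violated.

rule 2 at point 3

Zone of each point (C = within 1σ̂, B = 1σ̂–2σ̂, A = 2σ̂–3σ̂, * = beyond 3σ̂; sign = side of CL): 1:+B, 2:+A, 3:+A, 4:-B, 5:-C, 6:-C, 7:-C, 8:+B, 9:+C, 10:-C, 11:-C, 12:-C, 13:+B, 14:+C
Rule 2 (two of three consecutive points beyond the same 2σ limit) is satisfied at point 3.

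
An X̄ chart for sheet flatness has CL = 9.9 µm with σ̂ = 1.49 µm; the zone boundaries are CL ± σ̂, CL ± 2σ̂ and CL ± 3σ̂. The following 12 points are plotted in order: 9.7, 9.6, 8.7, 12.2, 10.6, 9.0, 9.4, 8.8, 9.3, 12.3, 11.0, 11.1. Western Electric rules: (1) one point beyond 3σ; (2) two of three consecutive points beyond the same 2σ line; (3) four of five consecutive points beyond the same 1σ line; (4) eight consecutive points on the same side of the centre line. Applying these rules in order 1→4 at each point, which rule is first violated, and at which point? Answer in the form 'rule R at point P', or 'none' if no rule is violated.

Zone of each point (C = within 1σ̂, B = 1σ̂–2σ̂, A = 2σ̂–3σ̂, * = beyond 3σ̂; sign = side of CL): 1:-C, 2:-C, 3:-C, 4:+B, 5:+C, 6:-C, 7:-C, 8:-C, 9:-C, 10:+B, 11:+C, 12:+C
No rule fires across all 12 points.

none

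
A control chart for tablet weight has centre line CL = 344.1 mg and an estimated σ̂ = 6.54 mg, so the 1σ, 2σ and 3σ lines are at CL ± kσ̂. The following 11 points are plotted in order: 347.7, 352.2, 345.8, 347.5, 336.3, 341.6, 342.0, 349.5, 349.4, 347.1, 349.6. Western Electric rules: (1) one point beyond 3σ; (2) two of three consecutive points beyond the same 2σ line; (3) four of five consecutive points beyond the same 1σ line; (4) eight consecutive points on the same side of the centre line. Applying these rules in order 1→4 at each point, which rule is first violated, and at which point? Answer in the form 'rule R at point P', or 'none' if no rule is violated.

Zone of each point (C = within 1σ̂, B = 1σ̂–2σ̂, A = 2σ̂–3σ̂, * = beyond 3σ̂; sign = side of CL): 1:+C, 2:+B, 3:+C, 4:+C, 5:-B, 6:-C, 7:-C, 8:+C, 9:+C, 10:+C, 11:+C
No rule fires across all 11 points.

none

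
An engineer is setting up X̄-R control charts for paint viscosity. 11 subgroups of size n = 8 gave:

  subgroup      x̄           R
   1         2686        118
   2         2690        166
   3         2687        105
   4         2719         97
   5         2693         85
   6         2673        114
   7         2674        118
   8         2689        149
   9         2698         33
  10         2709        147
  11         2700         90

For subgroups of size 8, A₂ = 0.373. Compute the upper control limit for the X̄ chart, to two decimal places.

2733.98

X̄̄ = (2686 + 2690 + 2687 + 2719 + 2693 + 2673 + 2674 + 2689 + 2698 + 2709 + 2700) / 11 = 29618.0000 / 11 = 2692.5455
R̄ = (118 + 166 + 105 + 97 + 85 + 114 + 118 + 149 + 33 + 147 + 90) / 11 = 1222.0000 / 11 = 111.0909
UCL = X̄̄ + A₂·R̄ = 2692.5455 + 0.373 × 111.0909 = 2733.9824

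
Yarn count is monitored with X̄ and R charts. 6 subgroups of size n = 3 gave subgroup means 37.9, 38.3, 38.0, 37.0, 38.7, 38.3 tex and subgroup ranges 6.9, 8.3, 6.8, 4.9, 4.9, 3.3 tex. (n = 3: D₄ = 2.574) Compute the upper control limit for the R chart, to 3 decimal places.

R̄ = (6.9 + 8.3 + 6.8 + 4.9 + 4.9 + 3.3) / 6 = 35.1000 / 6 = 5.8500
UCL_R = D₄·R̄ = 2.574 × 5.8500 = 15.0579

15.058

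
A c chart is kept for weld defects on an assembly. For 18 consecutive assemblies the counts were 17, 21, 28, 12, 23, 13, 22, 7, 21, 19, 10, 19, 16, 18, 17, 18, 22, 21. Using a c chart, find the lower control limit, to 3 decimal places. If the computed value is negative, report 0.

5.272

c̄ = (17 + 21 + 28 + 12 + 23 + 13 + 22 + 7 + 21 + 19 + 10 + 19 + 16 + 18 + 17 + 18 + 22 + 21) / 18 = 324 / 18 = 18.0000
LCL = c̄ − 3√c̄ = 18.0000 − 3 × 4.2426 = 5.2721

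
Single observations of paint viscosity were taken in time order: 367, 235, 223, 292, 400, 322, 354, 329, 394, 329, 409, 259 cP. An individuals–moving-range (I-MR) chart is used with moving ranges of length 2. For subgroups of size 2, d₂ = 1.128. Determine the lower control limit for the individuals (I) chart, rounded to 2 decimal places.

X̄ = (367 + 235 + 223 + 292 + 400 + 322 + 354 + 329 + 394 + 329 + 409 + 259) / 12 = 326.0833
Moving ranges: 132, 12, 69, 108, 78, 32, 25, 65, 65, 80, 150; M̄R̄ = 816.0000 / 11 = 74.1818
LCL = X̄ − 3·M̄R̄/d₂ = 326.0833 − 3 × 74.1818 / 1.128 = 128.7913

128.79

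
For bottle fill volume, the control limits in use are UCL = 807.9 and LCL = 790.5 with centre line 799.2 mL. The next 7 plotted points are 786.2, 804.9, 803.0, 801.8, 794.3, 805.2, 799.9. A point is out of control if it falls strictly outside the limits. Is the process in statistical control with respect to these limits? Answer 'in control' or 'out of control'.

Compare each point to [790.5, 807.9]: sample 1 = 786.2 < LCL.

out of control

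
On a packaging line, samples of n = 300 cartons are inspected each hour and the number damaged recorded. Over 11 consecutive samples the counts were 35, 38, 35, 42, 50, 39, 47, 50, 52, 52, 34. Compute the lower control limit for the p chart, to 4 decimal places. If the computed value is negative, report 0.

0.0829

p̄ = Σdᵢ / (k·n) = 474 / (11 × 300) = 0.14364
LCL = p̄ − 3·√(p̄(1−p̄)/n) = 0.14364 − 3 × 0.02025 = 0.08289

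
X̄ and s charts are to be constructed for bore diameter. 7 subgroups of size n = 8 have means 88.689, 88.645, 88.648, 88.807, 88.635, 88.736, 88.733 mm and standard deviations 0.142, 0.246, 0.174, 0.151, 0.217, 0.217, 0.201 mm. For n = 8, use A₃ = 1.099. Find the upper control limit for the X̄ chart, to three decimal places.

X̄̄ = (88.689 + 88.645 + 88.648 + 88.807 + 88.635 + 88.736 + 88.733) / 7 = 88.6990
s̄ = (0.142 + 0.246 + 0.174 + 0.151 + 0.217 + 0.217 + 0.201) / 7 = 0.1926
UCL = X̄̄ + A₃·s̄ = 88.6990 + 1.099 × 0.1926 = 88.9106

88.911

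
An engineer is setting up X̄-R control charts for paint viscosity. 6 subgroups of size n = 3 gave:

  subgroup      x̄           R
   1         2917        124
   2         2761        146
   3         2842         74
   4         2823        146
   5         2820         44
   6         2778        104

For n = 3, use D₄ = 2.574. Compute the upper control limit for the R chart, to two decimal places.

R̄ = (124 + 146 + 74 + 146 + 44 + 104) / 6 = 638.0000 / 6 = 106.3333
UCL_R = D₄·R̄ = 2.574 × 106.3333 = 273.7020

273.70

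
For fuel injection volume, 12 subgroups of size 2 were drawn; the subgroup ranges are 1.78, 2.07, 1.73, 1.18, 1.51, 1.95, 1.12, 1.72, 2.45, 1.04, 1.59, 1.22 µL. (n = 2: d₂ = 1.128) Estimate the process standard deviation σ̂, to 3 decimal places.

R̄ = (1.78 + 2.07 + 1.73 + 1.18 + 1.51 + 1.95 + 1.12 + 1.72 + 2.45 + 1.04 + 1.59 + 1.22) / 12 = 1.6133
σ̂ = R̄ / d₂ = 1.6133 / 1.128 = 1.4303

1.430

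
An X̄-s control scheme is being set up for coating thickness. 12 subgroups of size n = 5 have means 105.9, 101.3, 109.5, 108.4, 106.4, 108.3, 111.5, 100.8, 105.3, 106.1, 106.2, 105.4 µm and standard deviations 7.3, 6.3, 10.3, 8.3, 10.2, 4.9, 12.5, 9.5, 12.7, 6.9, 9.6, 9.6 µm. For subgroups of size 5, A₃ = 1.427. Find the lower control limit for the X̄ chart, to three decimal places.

X̄̄ = (105.9 + 101.3 + 109.5 + 108.4 + 106.4 + 108.3 + 111.5 + 100.8 + 105.3 + 106.1 + 106.2 + 105.4) / 12 = 106.2583
s̄ = (7.3 + 6.3 + 10.3 + 8.3 + 10.2 + 4.9 + 12.5 + 9.5 + 12.7 + 6.9 + 9.6 + 9.6) / 12 = 9.0083
LCL = X̄̄ − A₃·s̄ = 106.2583 − 1.427 × 9.0083 = 93.4034

93.403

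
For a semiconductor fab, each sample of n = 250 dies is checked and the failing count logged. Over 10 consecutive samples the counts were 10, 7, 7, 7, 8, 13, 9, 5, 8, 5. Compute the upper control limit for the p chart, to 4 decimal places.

p̄ = Σdᵢ / (k·n) = 79 / (10 × 250) = 0.03160
UCL = p̄ + 3·√(p̄(1−p̄)/n) = 0.03160 + 3 × √(0.03160×0.96840/250) = 0.03160 + 3 × 0.01106 = 0.06479

0.0648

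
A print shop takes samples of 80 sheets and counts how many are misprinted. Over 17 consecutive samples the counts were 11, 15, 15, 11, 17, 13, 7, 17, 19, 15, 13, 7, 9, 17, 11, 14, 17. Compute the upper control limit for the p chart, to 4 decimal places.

p̄ = Σdᵢ / (k·n) = 228 / (17 × 80) = 0.16765
UCL = p̄ + 3·√(p̄(1−p̄)/n) = 0.16765 + 3 × √(0.16765×0.83235/80) = 0.16765 + 3 × 0.04176 = 0.29294

0.2929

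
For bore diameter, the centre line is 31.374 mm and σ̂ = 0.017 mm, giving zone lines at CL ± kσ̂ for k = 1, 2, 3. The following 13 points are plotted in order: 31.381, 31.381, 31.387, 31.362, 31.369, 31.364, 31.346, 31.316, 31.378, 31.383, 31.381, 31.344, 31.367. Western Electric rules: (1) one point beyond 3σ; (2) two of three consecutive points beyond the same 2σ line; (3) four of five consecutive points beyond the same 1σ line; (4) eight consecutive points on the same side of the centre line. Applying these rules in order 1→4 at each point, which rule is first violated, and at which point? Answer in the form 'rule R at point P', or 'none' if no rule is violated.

Zone of each point (C = within 1σ̂, B = 1σ̂–2σ̂, A = 2σ̂–3σ̂, * = beyond 3σ̂; sign = side of CL): 1:+C, 2:+C, 3:+C, 4:-C, 5:-C, 6:-C, 7:-B, 8:-*, 9:+C, 10:+C, 11:+C, 12:-B, 13:-C
Rule 1 (one point beyond the 3σ limits) is satisfied at point 8.

rule 1 at point 8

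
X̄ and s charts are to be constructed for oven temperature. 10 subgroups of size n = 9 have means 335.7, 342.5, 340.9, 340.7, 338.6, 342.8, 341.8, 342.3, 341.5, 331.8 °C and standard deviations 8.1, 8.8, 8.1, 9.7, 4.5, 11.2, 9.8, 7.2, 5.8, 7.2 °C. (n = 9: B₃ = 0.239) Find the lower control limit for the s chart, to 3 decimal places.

1.922

s̄ = (8.1 + 8.8 + 8.1 + 9.7 + 4.5 + 11.2 + 9.8 + 7.2 + 5.8 + 7.2) / 10 = 8.0400
LCL_s = B₃·s̄ = 0.239 × 8.0400 = 1.9216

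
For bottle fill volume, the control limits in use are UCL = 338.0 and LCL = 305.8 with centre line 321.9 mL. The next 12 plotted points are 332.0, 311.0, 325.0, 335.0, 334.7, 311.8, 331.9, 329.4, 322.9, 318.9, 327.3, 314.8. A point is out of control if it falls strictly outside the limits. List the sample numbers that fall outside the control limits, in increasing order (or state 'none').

All 12 points lie within [305.8, 338.0].

none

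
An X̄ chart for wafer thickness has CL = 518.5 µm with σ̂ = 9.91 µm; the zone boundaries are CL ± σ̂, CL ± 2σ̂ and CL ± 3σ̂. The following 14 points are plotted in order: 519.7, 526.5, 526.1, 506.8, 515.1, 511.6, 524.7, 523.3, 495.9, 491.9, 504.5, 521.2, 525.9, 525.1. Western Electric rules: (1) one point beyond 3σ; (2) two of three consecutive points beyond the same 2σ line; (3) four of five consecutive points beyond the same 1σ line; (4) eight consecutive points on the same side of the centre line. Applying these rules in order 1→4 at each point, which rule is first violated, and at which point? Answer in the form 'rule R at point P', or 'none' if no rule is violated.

rule 2 at point 10

Zone of each point (C = within 1σ̂, B = 1σ̂–2σ̂, A = 2σ̂–3σ̂, * = beyond 3σ̂; sign = side of CL): 1:+C, 2:+C, 3:+C, 4:-B, 5:-C, 6:-C, 7:+C, 8:+C, 9:-A, 10:-A, 11:-B, 12:+C, 13:+C, 14:+C
Rule 2 (two of three consecutive points beyond the same 2σ limit) is satisfied at point 10.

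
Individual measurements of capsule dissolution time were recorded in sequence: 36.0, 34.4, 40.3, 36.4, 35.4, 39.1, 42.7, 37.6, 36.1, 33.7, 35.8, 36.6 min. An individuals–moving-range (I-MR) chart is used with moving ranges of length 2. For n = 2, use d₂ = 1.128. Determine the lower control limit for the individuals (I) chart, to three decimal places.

X̄ = (36.0 + 34.4 + 40.3 + 36.4 + 35.4 + 39.1 + 42.7 + 37.6 + 36.1 + 33.7 + 35.8 + 36.6) / 12 = 37.0083
Moving ranges: 1.6, 5.9, 3.9, 1.0, 3.7, 3.6, 5.1, 1.5, 2.4, 2.1, 0.8; M̄R̄ = 31.6000 / 11 = 2.8727
LCL = X̄ − 3·M̄R̄/d₂ = 37.0083 − 3 × 2.8727 / 1.128 = 29.3681

29.368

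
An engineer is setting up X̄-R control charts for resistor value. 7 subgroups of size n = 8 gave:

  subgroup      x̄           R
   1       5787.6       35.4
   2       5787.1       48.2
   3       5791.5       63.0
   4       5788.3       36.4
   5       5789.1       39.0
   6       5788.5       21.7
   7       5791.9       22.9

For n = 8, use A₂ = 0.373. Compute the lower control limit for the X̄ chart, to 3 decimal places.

5774.937

X̄̄ = (5787.6 + 5787.1 + 5791.5 + 5788.3 + 5789.1 + 5788.5 + 5791.9) / 7 = 40524.0000 / 7 = 5789.1429
R̄ = (35.4 + 48.2 + 63.0 + 36.4 + 39.0 + 21.7 + 22.9) / 7 = 266.6000 / 7 = 38.0857
LCL = X̄̄ − A₂·R̄ = 5789.1429 − 0.373 × 38.0857 = 5774.9369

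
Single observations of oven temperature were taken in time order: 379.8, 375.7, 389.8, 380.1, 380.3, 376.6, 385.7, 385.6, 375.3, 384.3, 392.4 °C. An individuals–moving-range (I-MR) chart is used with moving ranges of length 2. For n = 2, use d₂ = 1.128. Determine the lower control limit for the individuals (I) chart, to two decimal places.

364.14

X̄ = (379.8 + 375.7 + 389.8 + 380.1 + 380.3 + 376.6 + 385.7 + 385.6 + 375.3 + 384.3 + 392.4) / 11 = 382.3273
Moving ranges: 4.1, 14.1, 9.7, 0.2, 3.7, 9.1, 0.1, 10.3, 9.0, 8.1; M̄R̄ = 68.4000 / 10 = 6.8400
LCL = X̄ − 3·M̄R̄/d₂ = 382.3273 − 3 × 6.8400 / 1.128 = 364.1358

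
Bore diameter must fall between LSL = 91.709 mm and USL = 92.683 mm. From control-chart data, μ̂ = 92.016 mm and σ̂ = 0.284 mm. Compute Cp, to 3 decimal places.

0.572

Cp = (USL − LSL) / (6σ̂) = (92.683 − 91.709) / (6 × 0.284) = 0.9740 / 1.7040 = 0.5716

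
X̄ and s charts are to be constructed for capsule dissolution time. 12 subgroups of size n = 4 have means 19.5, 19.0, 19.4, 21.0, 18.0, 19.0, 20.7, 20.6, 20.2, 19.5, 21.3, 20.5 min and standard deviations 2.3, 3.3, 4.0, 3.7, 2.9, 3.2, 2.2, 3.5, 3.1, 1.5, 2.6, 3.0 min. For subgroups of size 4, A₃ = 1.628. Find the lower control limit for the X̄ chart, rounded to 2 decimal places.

X̄̄ = (19.5 + 19.0 + 19.4 + 21.0 + 18.0 + 19.0 + 20.7 + 20.6 + 20.2 + 19.5 + 21.3 + 20.5) / 12 = 19.8917
s̄ = (2.3 + 3.3 + 4.0 + 3.7 + 2.9 + 3.2 + 2.2 + 3.5 + 3.1 + 1.5 + 2.6 + 3.0) / 12 = 2.9417
LCL = X̄̄ − A₃·s̄ = 19.8917 − 1.628 × 2.9417 = 15.1026

15.10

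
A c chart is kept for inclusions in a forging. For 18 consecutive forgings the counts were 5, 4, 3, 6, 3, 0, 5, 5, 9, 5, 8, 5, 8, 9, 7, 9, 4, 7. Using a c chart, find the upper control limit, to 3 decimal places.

12.808

c̄ = (5 + 4 + 3 + 6 + 3 + 0 + 5 + 5 + 9 + 5 + 8 + 5 + 8 + 9 + 7 + 9 + 4 + 7) / 18 = 102 / 18 = 5.6667
UCL = c̄ + 3√c̄ = 5.6667 + 3 × √5.6667 = 5.6667 + 3 × 2.3805 = 12.8081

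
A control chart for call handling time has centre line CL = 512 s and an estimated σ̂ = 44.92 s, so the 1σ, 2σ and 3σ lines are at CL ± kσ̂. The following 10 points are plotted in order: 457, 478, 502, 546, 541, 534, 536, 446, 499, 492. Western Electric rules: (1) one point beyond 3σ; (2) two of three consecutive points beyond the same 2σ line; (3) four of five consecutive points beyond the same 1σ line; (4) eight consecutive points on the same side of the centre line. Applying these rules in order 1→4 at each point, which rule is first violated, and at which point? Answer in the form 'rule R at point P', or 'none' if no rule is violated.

none

Zone of each point (C = within 1σ̂, B = 1σ̂–2σ̂, A = 2σ̂–3σ̂, * = beyond 3σ̂; sign = side of CL): 1:-B, 2:-C, 3:-C, 4:+C, 5:+C, 6:+C, 7:+C, 8:-B, 9:-C, 10:-C
No rule fires across all 10 points.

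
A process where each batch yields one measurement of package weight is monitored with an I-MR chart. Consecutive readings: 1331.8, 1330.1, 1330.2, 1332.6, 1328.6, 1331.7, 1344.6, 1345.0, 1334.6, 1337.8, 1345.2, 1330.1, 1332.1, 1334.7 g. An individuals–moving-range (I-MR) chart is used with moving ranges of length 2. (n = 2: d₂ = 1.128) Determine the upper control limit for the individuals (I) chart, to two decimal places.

X̄ = (1331.8 + 1330.1 + 1330.2 + 1332.6 + 1328.6 + 1331.7 + 1344.6 + 1345.0 + 1334.6 + 1337.8 + 1345.2 + 1330.1 + 1332.1 + 1334.7) / 14 = 1334.9357
Moving ranges: 1.7, 0.1, 2.4, 4.0, 3.1, 12.9, 0.4, 10.4, 3.2, 7.4, 15.1, 2.0, 2.6; M̄R̄ = 65.3000 / 13 = 5.0231
UCL = X̄ + 3·M̄R̄/d₂ = 1334.9357 + 3 × 5.0231 / 1.128 = 1348.2950

1348.29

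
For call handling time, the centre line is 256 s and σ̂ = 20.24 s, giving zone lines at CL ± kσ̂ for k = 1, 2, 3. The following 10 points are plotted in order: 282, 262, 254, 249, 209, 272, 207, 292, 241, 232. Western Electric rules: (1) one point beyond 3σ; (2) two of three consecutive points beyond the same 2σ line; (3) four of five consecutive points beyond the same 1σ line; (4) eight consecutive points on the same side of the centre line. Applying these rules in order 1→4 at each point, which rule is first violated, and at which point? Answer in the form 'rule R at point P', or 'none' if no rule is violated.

Zone of each point (C = within 1σ̂, B = 1σ̂–2σ̂, A = 2σ̂–3σ̂, * = beyond 3σ̂; sign = side of CL): 1:+B, 2:+C, 3:-C, 4:-C, 5:-A, 6:+C, 7:-A, 8:+B, 9:-C, 10:-B
Rule 2 (two of three consecutive points beyond the same 2σ limit) is satisfied at point 7.

rule 2 at point 7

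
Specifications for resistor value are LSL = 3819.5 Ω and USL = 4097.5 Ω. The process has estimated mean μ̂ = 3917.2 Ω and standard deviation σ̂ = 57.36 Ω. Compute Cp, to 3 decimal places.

Cp = (USL − LSL) / (6σ̂) = (4097.5 − 3819.5) / (6 × 57.36) = 278.0000 / 344.1600 = 0.8078

0.808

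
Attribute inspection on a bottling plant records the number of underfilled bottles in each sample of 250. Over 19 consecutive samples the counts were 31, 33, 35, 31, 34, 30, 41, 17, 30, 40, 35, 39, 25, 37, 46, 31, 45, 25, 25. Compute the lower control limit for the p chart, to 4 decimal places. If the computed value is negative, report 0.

0.0683

p̄ = Σdᵢ / (k·n) = 630 / (19 × 250) = 0.13263
LCL = p̄ − 3·√(p̄(1−p̄)/n) = 0.13263 − 3 × 0.02145 = 0.06828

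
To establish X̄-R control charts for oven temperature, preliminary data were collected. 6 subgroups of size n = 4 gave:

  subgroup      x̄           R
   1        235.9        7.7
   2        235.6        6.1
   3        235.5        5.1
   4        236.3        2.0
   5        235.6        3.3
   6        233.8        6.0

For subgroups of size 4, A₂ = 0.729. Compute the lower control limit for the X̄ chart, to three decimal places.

X̄̄ = (235.9 + 235.6 + 235.5 + 236.3 + 235.6 + 233.8) / 6 = 1412.7000 / 6 = 235.4500
R̄ = (7.7 + 6.1 + 5.1 + 2.0 + 3.3 + 6.0) / 6 = 30.2000 / 6 = 5.0333
LCL = X̄̄ − A₂·R̄ = 235.4500 − 0.729 × 5.0333 = 231.7807

231.781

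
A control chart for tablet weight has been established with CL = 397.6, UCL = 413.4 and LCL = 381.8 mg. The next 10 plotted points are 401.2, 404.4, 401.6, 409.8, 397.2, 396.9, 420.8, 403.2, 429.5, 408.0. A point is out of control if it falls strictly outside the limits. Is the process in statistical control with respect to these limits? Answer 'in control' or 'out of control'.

out of control

Compare each point to [381.8, 413.4]: sample 7 = 420.8 > UCL; sample 9 = 429.5 > UCL.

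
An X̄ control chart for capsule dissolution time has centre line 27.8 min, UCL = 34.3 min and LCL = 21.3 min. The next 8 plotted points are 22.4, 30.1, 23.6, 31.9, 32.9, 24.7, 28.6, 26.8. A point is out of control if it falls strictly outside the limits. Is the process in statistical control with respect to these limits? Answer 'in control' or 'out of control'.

in control

All 8 points lie within [21.3, 34.3].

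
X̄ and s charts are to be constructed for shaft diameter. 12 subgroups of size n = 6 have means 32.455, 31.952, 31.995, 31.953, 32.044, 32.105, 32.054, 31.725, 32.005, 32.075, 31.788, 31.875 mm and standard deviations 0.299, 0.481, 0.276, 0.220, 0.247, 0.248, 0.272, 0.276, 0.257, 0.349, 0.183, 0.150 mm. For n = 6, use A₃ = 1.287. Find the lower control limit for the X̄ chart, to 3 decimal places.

X̄̄ = (32.455 + 31.952 + 31.995 + 31.953 + 32.044 + 32.105 + 32.054 + 31.725 + 32.005 + 32.075 + 31.788 + 31.875) / 12 = 32.0022
s̄ = (0.299 + 0.481 + 0.276 + 0.220 + 0.247 + 0.248 + 0.272 + 0.276 + 0.257 + 0.349 + 0.183 + 0.150) / 12 = 0.2715
LCL = X̄̄ − A₃·s̄ = 32.0022 − 1.287 × 0.2715 = 31.6527

31.653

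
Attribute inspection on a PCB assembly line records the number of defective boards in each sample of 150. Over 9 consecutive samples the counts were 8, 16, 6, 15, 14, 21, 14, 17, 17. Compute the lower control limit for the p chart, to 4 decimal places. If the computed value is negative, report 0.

p̄ = Σdᵢ / (k·n) = 128 / (9 × 150) = 0.09481
LCL = p̄ − 3·√(p̄(1−p̄)/n) = 0.09481 − 3 × 0.02392 = 0.02305

0.0231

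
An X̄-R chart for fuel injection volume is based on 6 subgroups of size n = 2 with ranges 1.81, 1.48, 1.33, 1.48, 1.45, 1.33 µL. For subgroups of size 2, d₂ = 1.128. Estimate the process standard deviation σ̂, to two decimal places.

R̄ = (1.81 + 1.48 + 1.33 + 1.48 + 1.45 + 1.33) / 6 = 1.4800
σ̂ = R̄ / d₂ = 1.4800 / 1.128 = 1.3121

1.31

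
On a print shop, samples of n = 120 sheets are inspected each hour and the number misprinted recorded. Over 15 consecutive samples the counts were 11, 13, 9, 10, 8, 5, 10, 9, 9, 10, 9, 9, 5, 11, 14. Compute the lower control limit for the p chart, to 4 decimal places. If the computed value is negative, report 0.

p̄ = Σdᵢ / (k·n) = 142 / (15 × 120) = 0.07889
LCL = p̄ − 3·√(p̄(1−p̄)/n) = 0.07889 − 3 × 0.02461 = 0.00507

0.0051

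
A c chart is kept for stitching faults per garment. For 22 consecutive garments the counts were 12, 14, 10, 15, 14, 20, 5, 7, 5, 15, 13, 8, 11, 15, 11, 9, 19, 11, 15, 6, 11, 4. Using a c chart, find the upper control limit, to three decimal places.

21.477

c̄ = (12 + 14 + 10 + 15 + 14 + 20 + 5 + 7 + 5 + 15 + 13 + 8 + 11 + 15 + 11 + 9 + 19 + 11 + 15 + 6 + 11 + 4) / 22 = 250 / 22 = 11.3636
UCL = c̄ + 3√c̄ = 11.3636 + 3 × √11.3636 = 11.3636 + 3 × 3.3710 = 21.4766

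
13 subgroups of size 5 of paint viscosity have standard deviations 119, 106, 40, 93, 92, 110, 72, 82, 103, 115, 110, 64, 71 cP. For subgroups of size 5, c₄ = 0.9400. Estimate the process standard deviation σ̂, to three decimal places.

96.318

s̄ = (119 + 106 + 40 + 93 + 92 + 110 + 72 + 82 + 103 + 115 + 110 + 64 + 71) / 13 = 90.5385
σ̂ = s̄ / c₄ = 90.5385 / 0.9400 = 96.3175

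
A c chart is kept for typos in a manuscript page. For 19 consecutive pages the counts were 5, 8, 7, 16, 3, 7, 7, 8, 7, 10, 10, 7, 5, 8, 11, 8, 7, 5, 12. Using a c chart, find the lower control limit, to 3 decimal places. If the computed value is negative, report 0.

0.000

c̄ = (5 + 8 + 7 + 16 + 3 + 7 + 7 + 8 + 7 + 10 + 10 + 7 + 5 + 8 + 11 + 8 + 7 + 5 + 12) / 19 = 151 / 19 = 7.9474
LCL = c̄ − 3√c̄ = 7.9474 − 3 × 2.8191 = -0.5100 → 0 (cannot be negative)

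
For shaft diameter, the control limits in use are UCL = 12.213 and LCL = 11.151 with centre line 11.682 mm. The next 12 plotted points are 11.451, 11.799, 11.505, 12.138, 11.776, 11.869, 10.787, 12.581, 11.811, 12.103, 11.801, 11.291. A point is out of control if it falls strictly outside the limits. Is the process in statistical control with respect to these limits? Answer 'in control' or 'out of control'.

out of control

Compare each point to [11.151, 12.213]: sample 7 = 10.787 < LCL; sample 8 = 12.581 > UCL.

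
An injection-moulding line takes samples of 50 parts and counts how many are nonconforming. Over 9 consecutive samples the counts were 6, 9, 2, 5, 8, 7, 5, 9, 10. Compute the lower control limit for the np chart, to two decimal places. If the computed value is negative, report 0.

0.00

p̄ = Σdᵢ / (k·n) = 61 / (9 × 50) = 0.13556
LCL = np̄ − 3·√(np̄(1−p̄)) = 6.7778 − 3 × 2.4205 = -0.4838 → 0 (negative, so LCL = 0)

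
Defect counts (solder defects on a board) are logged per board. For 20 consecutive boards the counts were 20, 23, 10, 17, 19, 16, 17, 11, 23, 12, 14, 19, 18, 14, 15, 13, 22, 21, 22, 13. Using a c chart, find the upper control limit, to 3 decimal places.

29.301

c̄ = (20 + 23 + 10 + 17 + 19 + 16 + 17 + 11 + 23 + 12 + 14 + 19 + 18 + 14 + 15 + 13 + 22 + 21 + 22 + 13) / 20 = 339 / 20 = 16.9500
UCL = c̄ + 3√c̄ = 16.9500 + 3 × √16.9500 = 16.9500 + 3 × 4.1170 = 29.3011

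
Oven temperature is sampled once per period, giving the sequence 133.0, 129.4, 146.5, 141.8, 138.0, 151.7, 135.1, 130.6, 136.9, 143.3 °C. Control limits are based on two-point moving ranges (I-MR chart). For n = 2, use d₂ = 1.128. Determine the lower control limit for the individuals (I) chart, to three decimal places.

X̄ = (133.0 + 129.4 + 146.5 + 141.8 + 138.0 + 151.7 + 135.1 + 130.6 + 136.9 + 143.3) / 10 = 138.6300
Moving ranges: 3.6, 17.1, 4.7, 3.8, 13.7, 16.6, 4.5, 6.3, 6.4; M̄R̄ = 76.7000 / 9 = 8.5222
LCL = X̄ − 3·M̄R̄/d₂ = 138.6300 − 3 × 8.5222 / 1.128 = 115.9645

115.965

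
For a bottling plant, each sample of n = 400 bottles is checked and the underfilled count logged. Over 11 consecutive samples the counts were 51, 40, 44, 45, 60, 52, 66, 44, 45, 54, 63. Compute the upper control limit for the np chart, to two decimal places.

p̄ = Σdᵢ / (k·n) = 564 / (11 × 400) = 0.12818
UCL = np̄ + 3·√(np̄(1−p̄)) = 51.2727 + 3 × √(51.2727×0.87182) = 51.2727 + 3 × 6.6858 = 71.3303

71.33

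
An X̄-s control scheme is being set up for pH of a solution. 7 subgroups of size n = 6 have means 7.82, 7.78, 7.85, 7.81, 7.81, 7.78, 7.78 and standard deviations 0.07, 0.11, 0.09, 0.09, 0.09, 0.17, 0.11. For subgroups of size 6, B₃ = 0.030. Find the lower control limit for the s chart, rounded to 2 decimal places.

0.00

s̄ = (0.07 + 0.11 + 0.09 + 0.09 + 0.09 + 0.17 + 0.11) / 7 = 0.1043
LCL_s = B₃·s̄ = 0.030 × 0.1043 = 0.0031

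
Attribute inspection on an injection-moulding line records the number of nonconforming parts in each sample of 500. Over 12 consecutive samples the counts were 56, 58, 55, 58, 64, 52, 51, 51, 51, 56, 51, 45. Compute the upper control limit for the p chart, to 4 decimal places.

0.1496

p̄ = Σdᵢ / (k·n) = 648 / (12 × 500) = 0.10800
UCL = p̄ + 3·√(p̄(1−p̄)/n) = 0.10800 + 3 × √(0.10800×0.89200/500) = 0.10800 + 3 × 0.01388 = 0.14964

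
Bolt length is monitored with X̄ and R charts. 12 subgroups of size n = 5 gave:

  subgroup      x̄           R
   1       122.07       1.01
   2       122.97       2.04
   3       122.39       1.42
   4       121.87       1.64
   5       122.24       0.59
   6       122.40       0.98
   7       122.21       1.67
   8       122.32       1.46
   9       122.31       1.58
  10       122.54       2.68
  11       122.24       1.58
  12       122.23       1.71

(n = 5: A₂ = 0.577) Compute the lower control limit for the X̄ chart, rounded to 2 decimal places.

X̄̄ = (122.07 + 122.97 + 122.39 + 121.87 + 122.24 + 122.40 + 122.21 + 122.32 + 122.31 + 122.54 + 122.24 + 122.23) / 12 = 1467.7900 / 12 = 122.3158
R̄ = (1.01 + 2.04 + 1.42 + 1.64 + 0.59 + 0.98 + 1.67 + 1.46 + 1.58 + 2.68 + 1.58 + 1.71) / 12 = 18.3600 / 12 = 1.5300
LCL = X̄̄ − A₂·R̄ = 122.3158 − 0.577 × 1.5300 = 121.4330

121.43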